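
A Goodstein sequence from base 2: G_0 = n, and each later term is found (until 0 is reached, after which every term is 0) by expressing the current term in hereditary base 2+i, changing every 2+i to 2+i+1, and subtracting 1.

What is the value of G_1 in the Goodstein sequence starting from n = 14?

base 2: 14 = 2^(2 + 1) + 2^2 + 2; at 3: 3^(3 + 1) + 3^3 + 3 = 111; next = 110
base 3: 110 = 3^(3 + 1) + 3^3 + 2; at 4: 4^(4 + 1) + 4^4 + 2 = 1282; next = 1281

110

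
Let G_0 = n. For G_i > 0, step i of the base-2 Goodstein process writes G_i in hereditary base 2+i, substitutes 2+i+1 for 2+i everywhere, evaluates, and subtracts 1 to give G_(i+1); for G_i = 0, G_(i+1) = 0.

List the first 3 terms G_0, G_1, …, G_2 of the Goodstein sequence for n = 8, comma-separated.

8, 80, 553

8 —HB2→ 2^(2 + 1) —bump→ 3^(3 + 1) = 81 —(−1)→ 80
80 —HB3→ 2·3^3 + 2·3^2 + 2·3 + 2 —bump→ 2·4^4 + 2·4^2 + 2·4 + 2 = 554 —(−1)→ 553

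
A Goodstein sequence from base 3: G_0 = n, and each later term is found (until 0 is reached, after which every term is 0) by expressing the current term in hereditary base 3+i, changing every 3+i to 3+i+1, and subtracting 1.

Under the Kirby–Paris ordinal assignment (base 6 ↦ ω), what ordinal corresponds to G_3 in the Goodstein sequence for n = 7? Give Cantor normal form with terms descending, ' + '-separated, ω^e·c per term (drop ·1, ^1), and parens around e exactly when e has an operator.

ω + 3

i=0: 7 = 2·3 + 1 (b=3); 3→4: 2·4 + 1 = 9; 9−1 = 8
i=1: 8 = 2·4 (b=4); 4→5: 2·5 = 10; 10−1 = 9
i=2: 9 = 5 + 4 (b=5); 5→6: 6 + 4 = 10; 10−1 = 9
i=3: 9 = 6 + 3 (b=6); 6→7: 7 + 3 = 10; 10−1 = 9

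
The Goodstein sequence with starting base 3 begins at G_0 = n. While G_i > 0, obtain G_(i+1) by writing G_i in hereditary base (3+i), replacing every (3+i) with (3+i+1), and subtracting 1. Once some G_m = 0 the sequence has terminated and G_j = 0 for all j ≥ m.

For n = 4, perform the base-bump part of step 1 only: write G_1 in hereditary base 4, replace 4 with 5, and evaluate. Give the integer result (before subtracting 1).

5

i=0: 4 = 3 + 1 (b=3); 3→4: 4 + 1 = 5; 5−1 = 4
i=1: 4 = 4 (b=4); 4→5: 5 = 5; 5−1 = 4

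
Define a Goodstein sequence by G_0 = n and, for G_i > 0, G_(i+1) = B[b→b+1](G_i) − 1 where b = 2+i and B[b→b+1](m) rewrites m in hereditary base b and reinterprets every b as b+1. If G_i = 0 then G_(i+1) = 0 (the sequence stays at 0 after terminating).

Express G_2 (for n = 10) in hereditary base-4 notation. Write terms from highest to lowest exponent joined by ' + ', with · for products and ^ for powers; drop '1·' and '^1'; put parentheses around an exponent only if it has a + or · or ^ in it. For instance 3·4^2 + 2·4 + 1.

[0] 10 ≡ 2^(2 + 1) + 2 (base 2). Lift 3: 84. −1: 83.
[1] 83 ≡ 3^(3 + 1) + 2 (base 3). Lift 4: 1026. −1: 1025.
[2] 1025 ≡ 4^(4 + 1) + 1 (base 4). Lift 5: 15626. −1: 15625.

4^(4 + 1) + 1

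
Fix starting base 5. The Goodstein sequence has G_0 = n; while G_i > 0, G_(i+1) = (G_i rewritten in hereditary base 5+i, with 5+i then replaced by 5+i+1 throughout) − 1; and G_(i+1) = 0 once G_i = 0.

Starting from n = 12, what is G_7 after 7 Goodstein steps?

G_0=12  [base 5] 2·5 + 2  →[5↦6]→  2·6 + 2 = 14  −1 ⇒ G_1=13
G_1=13  [base 6] 2·6 + 1  →[6↦7]→  2·7 + 1 = 15  −1 ⇒ G_2=14
G_2=14  [base 7] 2·7  →[7↦8]→  2·8 = 16  −1 ⇒ G_3=15
G_3=15  [base 8] 8 + 7  →[8↦9]→  9 + 7 = 16  −1 ⇒ G_4=15
G_4=15  [base 9] 9 + 6  →[9↦10]→  10 + 6 = 16  −1 ⇒ G_5=15
G_5=15  [base 10] 10 + 5  →[10↦11]→  11 + 5 = 16  −1 ⇒ G_6=15
G_6=15  [base 11] 11 + 4  →[11↦12]→  12 + 4 = 16  −1 ⇒ G_7=15
G_7=15  [base 12] 12 + 3  →[12↦13]→  13 + 3 = 16  −1 ⇒ G_8=15

15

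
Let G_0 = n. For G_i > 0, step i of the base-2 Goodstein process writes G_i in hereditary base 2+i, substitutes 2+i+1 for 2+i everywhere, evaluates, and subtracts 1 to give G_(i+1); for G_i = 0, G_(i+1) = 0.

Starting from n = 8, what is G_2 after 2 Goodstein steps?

553

i=0: 8 = 2^(2 + 1) (b=2); 2→3: 3^(3 + 1) = 81; 81−1 = 80
i=1: 80 = 2·3^3 + 2·3^2 + 2·3 + 2 (b=3); 3→4: 2·4^4 + 2·4^2 + 2·4 + 2 = 554; 554−1 = 553
i=2: 553 = 2·4^4 + 2·4^2 + 2·4 + 1 (b=4); 4→5: 2·5^5 + 2·5^2 + 2·5 + 1 = 6311; 6311−1 = 6310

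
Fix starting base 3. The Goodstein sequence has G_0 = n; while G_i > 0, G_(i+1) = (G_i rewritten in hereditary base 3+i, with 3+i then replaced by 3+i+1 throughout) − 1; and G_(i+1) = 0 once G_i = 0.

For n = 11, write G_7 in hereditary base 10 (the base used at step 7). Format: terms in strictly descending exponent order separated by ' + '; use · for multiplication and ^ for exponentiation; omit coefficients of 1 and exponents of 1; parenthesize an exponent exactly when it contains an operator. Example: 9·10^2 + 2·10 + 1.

5·10 + 1

[0] 11 ≡ 3^2 + 2 (base 3). Lift 4: 18. −1: 17.
[1] 17 ≡ 4^2 + 1 (base 4). Lift 5: 26. −1: 25.
[2] 25 ≡ 5^2 (base 5). Lift 6: 36. −1: 35.
[3] 35 ≡ 5·6 + 5 (base 6). Lift 7: 40. −1: 39.
[4] 39 ≡ 5·7 + 4 (base 7). Lift 8: 44. −1: 43.
[5] 43 ≡ 5·8 + 3 (base 8). Lift 9: 48. −1: 47.
[6] 47 ≡ 5·9 + 2 (base 9). Lift 10: 52. −1: 51.
[7] 51 ≡ 5·10 + 1 (base 10). Lift 11: 56. −1: 55.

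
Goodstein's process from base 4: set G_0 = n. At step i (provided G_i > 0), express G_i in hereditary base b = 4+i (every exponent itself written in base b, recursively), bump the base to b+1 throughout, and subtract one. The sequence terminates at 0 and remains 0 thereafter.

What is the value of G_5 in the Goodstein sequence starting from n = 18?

i=0: 18 = 4^2 + 2 (b=4); 4→5: 5^2 + 2 = 27; 27−1 = 26
i=1: 26 = 5^2 + 1 (b=5); 5→6: 6^2 + 1 = 37; 37−1 = 36
i=2: 36 = 6^2 (b=6); 6→7: 7^2 = 49; 49−1 = 48
i=3: 48 = 6·7 + 6 (b=7); 7→8: 6·8 + 6 = 54; 54−1 = 53
i=4: 53 = 6·8 + 5 (b=8); 8→9: 6·9 + 5 = 59; 59−1 = 58

58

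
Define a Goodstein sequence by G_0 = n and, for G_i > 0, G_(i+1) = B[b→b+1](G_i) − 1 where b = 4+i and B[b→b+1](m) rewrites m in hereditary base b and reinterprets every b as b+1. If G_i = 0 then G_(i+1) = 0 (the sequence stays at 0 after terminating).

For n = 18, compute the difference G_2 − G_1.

[0] 18 ≡ 4^2 + 2 (base 4). Lift 5: 27. −1: 26.
[1] 26 ≡ 5^2 + 1 (base 5). Lift 6: 37. −1: 36.

10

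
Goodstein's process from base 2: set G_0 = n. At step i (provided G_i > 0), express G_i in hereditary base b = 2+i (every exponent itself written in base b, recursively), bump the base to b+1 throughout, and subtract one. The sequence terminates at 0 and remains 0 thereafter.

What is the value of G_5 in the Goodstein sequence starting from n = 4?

(0) 4|_2 = 2^2 ↦ 3^3|_3 = 27 ⇒ 26
(1) 26|_3 = 2·3^2 + 2·3 + 2 ↦ 2·4^2 + 2·4 + 2|_4 = 42 ⇒ 41
(2) 41|_4 = 2·4^2 + 2·4 + 1 ↦ 2·5^2 + 2·5 + 1|_5 = 61 ⇒ 60
(3) 60|_5 = 2·5^2 + 2·5 ↦ 2·6^2 + 2·6|_6 = 84 ⇒ 83
(4) 83|_6 = 2·6^2 + 6 + 5 ↦ 2·7^2 + 7 + 5|_7 = 110 ⇒ 109

109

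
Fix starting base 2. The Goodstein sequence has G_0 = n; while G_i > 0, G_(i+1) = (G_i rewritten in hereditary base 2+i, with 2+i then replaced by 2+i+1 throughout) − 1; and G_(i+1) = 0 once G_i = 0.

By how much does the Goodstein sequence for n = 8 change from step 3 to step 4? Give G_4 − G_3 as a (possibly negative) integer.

87085

8 —HB2→ 2^(2 + 1) —bump→ 3^(3 + 1) = 81 —(−1)→ 80
80 —HB3→ 2·3^3 + 2·3^2 + 2·3 + 2 —bump→ 2·4^4 + 2·4^2 + 2·4 + 2 = 554 —(−1)→ 553
553 —HB4→ 2·4^4 + 2·4^2 + 2·4 + 1 —bump→ 2·5^5 + 2·5^2 + 2·5 + 1 = 6311 —(−1)→ 6310
6310 —HB5→ 2·5^5 + 2·5^2 + 2·5 —bump→ 2·6^6 + 2·6^2 + 2·6 = 93396 —(−1)→ 93395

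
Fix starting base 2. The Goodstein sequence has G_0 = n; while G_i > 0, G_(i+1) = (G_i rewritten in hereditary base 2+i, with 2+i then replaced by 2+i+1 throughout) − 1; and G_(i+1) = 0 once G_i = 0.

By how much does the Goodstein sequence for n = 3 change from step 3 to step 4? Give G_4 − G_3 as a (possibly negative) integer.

-1

G_0=3  [base 2] 2 + 1  →[2↦3]→  3 + 1 = 4  −1 ⇒ G_1=3
G_1=3  [base 3] 3  →[3↦4]→  4 = 4  −1 ⇒ G_2=3
G_2=3  [base 4] 3  →[4↦5]→  3 = 3  −1 ⇒ G_3=2
G_3=2  [base 5] 2  →[5↦6]→  2 = 2  −1 ⇒ G_4=1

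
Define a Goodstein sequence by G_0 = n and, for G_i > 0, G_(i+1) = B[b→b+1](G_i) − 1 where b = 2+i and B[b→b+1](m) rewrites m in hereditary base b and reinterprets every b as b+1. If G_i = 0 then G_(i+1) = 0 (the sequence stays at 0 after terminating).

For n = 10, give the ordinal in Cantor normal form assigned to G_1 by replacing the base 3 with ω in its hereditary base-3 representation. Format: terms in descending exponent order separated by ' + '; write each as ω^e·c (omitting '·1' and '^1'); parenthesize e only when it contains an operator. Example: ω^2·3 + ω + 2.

ω^(ω + 1) + 2

[0] 10 ≡ 2^(2 + 1) + 2 (base 2). Lift 3: 84. −1: 83.
[1] 83 ≡ 3^(3 + 1) + 2 (base 3). Lift 4: 1026. −1: 1025.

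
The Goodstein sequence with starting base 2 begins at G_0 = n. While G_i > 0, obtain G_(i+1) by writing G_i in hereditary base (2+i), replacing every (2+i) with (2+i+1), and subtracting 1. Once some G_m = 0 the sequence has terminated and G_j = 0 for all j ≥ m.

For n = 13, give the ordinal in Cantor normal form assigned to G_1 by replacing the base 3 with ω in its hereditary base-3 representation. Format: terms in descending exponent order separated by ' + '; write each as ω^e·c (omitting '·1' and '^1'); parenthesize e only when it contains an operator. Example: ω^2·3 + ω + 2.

base 2: 13 = 2^(2 + 1) + 2^2 + 1; at 3: 3^(3 + 1) + 3^3 + 1 = 109; next = 108
base 3: 108 = 3^(3 + 1) + 3^3; at 4: 4^(4 + 1) + 4^4 = 1280; next = 1279

ω^(ω + 1) + ω^ω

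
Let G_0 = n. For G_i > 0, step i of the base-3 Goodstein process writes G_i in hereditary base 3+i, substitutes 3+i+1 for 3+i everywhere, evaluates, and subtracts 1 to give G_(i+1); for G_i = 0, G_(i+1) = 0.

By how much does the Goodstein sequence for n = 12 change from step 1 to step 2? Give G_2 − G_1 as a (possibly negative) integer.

step 0: 12 = 3^2 + 3; sub 4 for 3: 4^2 + 4; = 20; G_1 = 20−1 = 19
step 1: 19 = 4^2 + 3; sub 5 for 4: 5^2 + 3; = 28; G_2 = 28−1 = 27

8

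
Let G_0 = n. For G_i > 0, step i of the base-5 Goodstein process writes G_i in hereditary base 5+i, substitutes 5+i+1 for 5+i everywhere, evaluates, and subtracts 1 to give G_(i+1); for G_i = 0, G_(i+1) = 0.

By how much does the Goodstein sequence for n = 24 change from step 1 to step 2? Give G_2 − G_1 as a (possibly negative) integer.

24 —HB5→ 4·5 + 4 —bump→ 4·6 + 4 = 28 —(−1)→ 27
27 —HB6→ 4·6 + 3 —bump→ 4·7 + 3 = 31 —(−1)→ 30

3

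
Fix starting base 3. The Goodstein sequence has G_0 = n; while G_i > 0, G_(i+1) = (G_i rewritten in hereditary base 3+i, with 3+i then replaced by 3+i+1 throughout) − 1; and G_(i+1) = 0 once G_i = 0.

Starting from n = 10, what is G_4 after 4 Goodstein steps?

(0) 10|_3 = 3^2 + 1 ↦ 4^2 + 1|_4 = 17 ⇒ 16
(1) 16|_4 = 4^2 ↦ 5^2|_5 = 25 ⇒ 24
(2) 24|_5 = 4·5 + 4 ↦ 4·6 + 4|_6 = 28 ⇒ 27
(3) 27|_6 = 4·6 + 3 ↦ 4·7 + 3|_7 = 31 ⇒ 30
(4) 30|_7 = 4·7 + 2 ↦ 4·8 + 2|_8 = 34 ⇒ 33

30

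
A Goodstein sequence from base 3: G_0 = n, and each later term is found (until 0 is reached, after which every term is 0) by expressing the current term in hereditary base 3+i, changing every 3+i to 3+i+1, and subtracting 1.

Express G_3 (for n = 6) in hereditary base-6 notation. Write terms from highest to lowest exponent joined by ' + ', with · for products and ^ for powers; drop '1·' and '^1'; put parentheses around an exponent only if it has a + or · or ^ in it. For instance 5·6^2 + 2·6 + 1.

6 + 1

(0) 6|_3 = 2·3 ↦ 2·4|_4 = 8 ⇒ 7
(1) 7|_4 = 4 + 3 ↦ 5 + 3|_5 = 8 ⇒ 7
(2) 7|_5 = 5 + 2 ↦ 6 + 2|_6 = 8 ⇒ 7
(3) 7|_6 = 6 + 1 ↦ 7 + 1|_7 = 8 ⇒ 7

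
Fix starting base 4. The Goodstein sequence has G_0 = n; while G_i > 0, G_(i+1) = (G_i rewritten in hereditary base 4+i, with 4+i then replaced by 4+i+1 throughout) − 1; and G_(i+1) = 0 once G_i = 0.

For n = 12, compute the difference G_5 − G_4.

i=0: 12 = 3·4 (b=4); 4→5: 3·5 = 15; 15−1 = 14
i=1: 14 = 2·5 + 4 (b=5); 5→6: 2·6 + 4 = 16; 16−1 = 15
i=2: 15 = 2·6 + 3 (b=6); 6→7: 2·7 + 3 = 17; 17−1 = 16
i=3: 16 = 2·7 + 2 (b=7); 7→8: 2·8 + 2 = 18; 18−1 = 17
i=4: 17 = 2·8 + 1 (b=8); 8→9: 2·9 + 1 = 19; 19−1 = 18

1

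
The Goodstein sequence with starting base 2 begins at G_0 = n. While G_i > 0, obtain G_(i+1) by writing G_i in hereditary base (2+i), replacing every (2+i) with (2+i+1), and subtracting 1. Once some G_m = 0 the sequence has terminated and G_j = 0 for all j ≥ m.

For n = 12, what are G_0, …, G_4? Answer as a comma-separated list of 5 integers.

[0] 12 ≡ 2^(2 + 1) + 2^2 (base 2). Lift 3: 108. −1: 107.
[1] 107 ≡ 3^(3 + 1) + 2·3^2 + 2·3 + 2 (base 3). Lift 4: 1066. −1: 1065.
[2] 1065 ≡ 4^(4 + 1) + 2·4^2 + 2·4 + 1 (base 4). Lift 5: 15686. −1: 15685.
[3] 15685 ≡ 5^(5 + 1) + 2·5^2 + 2·5 (base 5). Lift 6: 280020. −1: 280019.

12, 107, 1065, 15685, 280019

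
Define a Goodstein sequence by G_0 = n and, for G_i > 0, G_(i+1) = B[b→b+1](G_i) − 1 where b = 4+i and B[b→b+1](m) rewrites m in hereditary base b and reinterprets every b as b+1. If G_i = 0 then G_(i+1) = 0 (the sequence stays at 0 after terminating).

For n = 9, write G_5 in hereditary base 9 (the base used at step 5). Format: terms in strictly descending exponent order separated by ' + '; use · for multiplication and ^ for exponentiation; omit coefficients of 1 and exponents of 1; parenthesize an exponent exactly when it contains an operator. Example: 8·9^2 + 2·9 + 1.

9 + 2

i=0: 9 = 2·4 + 1 (b=4); 4→5: 2·5 + 1 = 11; 11−1 = 10
i=1: 10 = 2·5 (b=5); 5→6: 2·6 = 12; 12−1 = 11
i=2: 11 = 6 + 5 (b=6); 6→7: 7 + 5 = 12; 12−1 = 11
i=3: 11 = 7 + 4 (b=7); 7→8: 8 + 4 = 12; 12−1 = 11
i=4: 11 = 8 + 3 (b=8); 8→9: 9 + 3 = 12; 12−1 = 11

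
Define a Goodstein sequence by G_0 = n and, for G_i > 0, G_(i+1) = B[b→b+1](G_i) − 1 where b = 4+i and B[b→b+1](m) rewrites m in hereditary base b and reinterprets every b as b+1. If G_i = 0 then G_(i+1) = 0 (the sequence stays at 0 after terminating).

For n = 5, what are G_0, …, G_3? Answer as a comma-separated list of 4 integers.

step 0: 5 = 4 + 1; sub 5 for 4: 5 + 1; = 6; G_1 = 6−1 = 5
step 1: 5 = 5; sub 6 for 5: 6; = 6; G_2 = 6−1 = 5
step 2: 5 = 5; sub 7 for 6: 5; = 5; G_3 = 5−1 = 4

5, 5, 5, 4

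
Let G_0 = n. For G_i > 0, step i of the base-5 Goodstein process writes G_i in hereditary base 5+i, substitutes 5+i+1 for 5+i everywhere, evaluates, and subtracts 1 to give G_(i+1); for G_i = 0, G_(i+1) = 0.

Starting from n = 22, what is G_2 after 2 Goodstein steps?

28

i=0: 22 = 4·5 + 2 (b=5); 5→6: 4·6 + 2 = 26; 26−1 = 25
i=1: 25 = 4·6 + 1 (b=6); 6→7: 4·7 + 1 = 29; 29−1 = 28
i=2: 28 = 4·7 (b=7); 7→8: 4·8 = 32; 32−1 = 31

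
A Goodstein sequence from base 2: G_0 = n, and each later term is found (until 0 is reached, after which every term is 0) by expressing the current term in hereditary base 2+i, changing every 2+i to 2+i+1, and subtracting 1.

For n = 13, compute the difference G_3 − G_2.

[0] 13 ≡ 2^(2 + 1) + 2^2 + 1 (base 2). Lift 3: 109. −1: 108.
[1] 108 ≡ 3^(3 + 1) + 3^3 (base 3). Lift 4: 1280. −1: 1279.
[2] 1279 ≡ 4^(4 + 1) + 3·4^3 + 3·4^2 + 3·4 + 3 (base 4). Lift 5: 16093. −1: 16092.

14813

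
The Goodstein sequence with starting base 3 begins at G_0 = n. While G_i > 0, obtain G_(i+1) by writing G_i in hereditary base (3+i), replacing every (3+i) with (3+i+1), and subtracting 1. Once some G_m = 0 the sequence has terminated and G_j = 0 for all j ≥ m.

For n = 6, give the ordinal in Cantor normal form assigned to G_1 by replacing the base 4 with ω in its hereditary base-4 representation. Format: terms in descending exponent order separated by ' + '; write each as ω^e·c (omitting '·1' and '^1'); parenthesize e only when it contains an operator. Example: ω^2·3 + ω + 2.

ω + 3

(0) 6|_3 = 2·3 ↦ 2·4|_4 = 8 ⇒ 7
(1) 7|_4 = 4 + 3 ↦ 5 + 3|_5 = 8 ⇒ 7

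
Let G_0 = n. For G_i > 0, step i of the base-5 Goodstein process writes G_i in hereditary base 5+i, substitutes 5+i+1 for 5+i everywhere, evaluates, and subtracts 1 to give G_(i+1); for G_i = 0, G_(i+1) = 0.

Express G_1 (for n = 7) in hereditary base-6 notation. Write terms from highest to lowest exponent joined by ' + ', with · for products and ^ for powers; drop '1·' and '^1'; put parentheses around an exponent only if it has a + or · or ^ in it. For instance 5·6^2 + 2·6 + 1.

6 + 1

7 —HB5→ 5 + 2 —bump→ 6 + 2 = 8 —(−1)→ 7
7 —HB6→ 6 + 1 —bump→ 7 + 1 = 8 —(−1)→ 7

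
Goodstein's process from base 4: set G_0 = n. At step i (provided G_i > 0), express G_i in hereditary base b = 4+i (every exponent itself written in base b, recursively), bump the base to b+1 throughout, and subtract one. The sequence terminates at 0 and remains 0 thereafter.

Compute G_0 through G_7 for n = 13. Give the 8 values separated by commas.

G_0=13  [base 4] 3·4 + 1  →[4↦5]→  3·5 + 1 = 16  −1 ⇒ G_1=15
G_1=15  [base 5] 3·5  →[5↦6]→  3·6 = 18  −1 ⇒ G_2=17
G_2=17  [base 6] 2·6 + 5  →[6↦7]→  2·7 + 5 = 19  −1 ⇒ G_3=18
G_3=18  [base 7] 2·7 + 4  →[7↦8]→  2·8 + 4 = 20  −1 ⇒ G_4=19
G_4=19  [base 8] 2·8 + 3  →[8↦9]→  2·9 + 3 = 21  −1 ⇒ G_5=20
G_5=20  [base 9] 2·9 + 2  →[9↦10]→  2·10 + 2 = 22  −1 ⇒ G_6=21
G_6=21  [base 10] 2·10 + 1  →[10↦11]→  2·11 + 1 = 23  −1 ⇒ G_7=22

13, 15, 17, 18, 19, 20, 21, 22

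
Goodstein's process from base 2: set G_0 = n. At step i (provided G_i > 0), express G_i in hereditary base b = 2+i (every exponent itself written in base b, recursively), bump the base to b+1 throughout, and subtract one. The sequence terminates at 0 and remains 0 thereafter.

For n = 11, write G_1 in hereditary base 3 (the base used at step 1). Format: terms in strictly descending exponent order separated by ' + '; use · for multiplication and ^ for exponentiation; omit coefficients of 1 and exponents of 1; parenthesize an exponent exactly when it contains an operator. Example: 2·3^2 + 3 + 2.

(0) 11|_2 = 2^(2 + 1) + 2 + 1 ↦ 3^(3 + 1) + 3 + 1|_3 = 85 ⇒ 84
(1) 84|_3 = 3^(3 + 1) + 3 ↦ 4^(4 + 1) + 4|_4 = 1028 ⇒ 1027

3^(3 + 1) + 3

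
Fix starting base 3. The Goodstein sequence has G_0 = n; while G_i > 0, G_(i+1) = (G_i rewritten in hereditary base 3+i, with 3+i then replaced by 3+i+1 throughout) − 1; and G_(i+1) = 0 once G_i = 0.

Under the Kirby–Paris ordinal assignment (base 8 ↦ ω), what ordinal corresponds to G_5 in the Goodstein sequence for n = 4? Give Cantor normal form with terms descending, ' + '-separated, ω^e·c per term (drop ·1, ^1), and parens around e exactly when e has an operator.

1

(0) 4|_3 = 3 + 1 ↦ 4 + 1|_4 = 5 ⇒ 4
(1) 4|_4 = 4 ↦ 5|_5 = 5 ⇒ 4
(2) 4|_5 = 4 ↦ 4|_6 = 4 ⇒ 3
(3) 3|_6 = 3 ↦ 3|_7 = 3 ⇒ 2
(4) 2|_7 = 2 ↦ 2|_8 = 2 ⇒ 1
(5) 1|_8 = 1 ↦ 1|_9 = 1 ⇒ 0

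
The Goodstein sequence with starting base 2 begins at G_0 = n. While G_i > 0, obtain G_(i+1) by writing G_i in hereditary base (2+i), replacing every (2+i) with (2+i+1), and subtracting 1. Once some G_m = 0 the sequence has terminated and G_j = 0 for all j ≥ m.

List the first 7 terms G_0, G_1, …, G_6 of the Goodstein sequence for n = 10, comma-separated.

10, 83, 1025, 15625, 279935, 4215754, 84073323

10 —HB2→ 2^(2 + 1) + 2 —bump→ 3^(3 + 1) + 3 = 84 —(−1)→ 83
83 —HB3→ 3^(3 + 1) + 2 —bump→ 4^(4 + 1) + 2 = 1026 —(−1)→ 1025
1025 —HB4→ 4^(4 + 1) + 1 —bump→ 5^(5 + 1) + 1 = 15626 —(−1)→ 15625
15625 —HB5→ 5^(5 + 1) —bump→ 6^(6 + 1) = 279936 —(−1)→ 279935
279935 —HB6→ 5·6^6 + 5·6^5 + 5·6^4 + 5·6^3 + 5·6^2 + 5·6 + 5 —bump→ 5·7^7 + 5·7^5 + 5·7^4 + 5·7^3 + 5·7^2 + 5·7 + 5 = 4215755 —(−1)→ 4215754
4215754 —HB7→ 5·7^7 + 5·7^5 + 5·7^4 + 5·7^3 + 5·7^2 + 5·7 + 4 —bump→ 5·8^8 + 5·8^5 + 5·8^4 + 5·8^3 + 5·8^2 + 5·8 + 4 = 84073324 —(−1)→ 84073323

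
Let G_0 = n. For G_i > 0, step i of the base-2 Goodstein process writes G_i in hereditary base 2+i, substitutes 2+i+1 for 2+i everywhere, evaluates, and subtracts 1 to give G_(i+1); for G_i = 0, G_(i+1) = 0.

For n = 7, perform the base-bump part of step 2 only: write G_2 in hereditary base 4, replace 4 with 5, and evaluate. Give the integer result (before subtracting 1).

3128

[0] 7 ≡ 2^2 + 2 + 1 (base 2). Lift 3: 31. −1: 30.
[1] 30 ≡ 3^3 + 3 (base 3). Lift 4: 260. −1: 259.
[2] 259 ≡ 4^4 + 3 (base 4). Lift 5: 3128. −1: 3127.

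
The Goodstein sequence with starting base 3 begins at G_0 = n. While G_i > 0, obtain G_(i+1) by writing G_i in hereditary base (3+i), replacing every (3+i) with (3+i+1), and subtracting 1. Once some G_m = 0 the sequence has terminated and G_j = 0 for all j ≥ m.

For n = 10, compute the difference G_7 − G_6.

3

[0] 10 ≡ 3^2 + 1 (base 3). Lift 4: 17. −1: 16.
[1] 16 ≡ 4^2 (base 4). Lift 5: 25. −1: 24.
[2] 24 ≡ 4·5 + 4 (base 5). Lift 6: 28. −1: 27.
[3] 27 ≡ 4·6 + 3 (base 6). Lift 7: 31. −1: 30.
[4] 30 ≡ 4·7 + 2 (base 7). Lift 8: 34. −1: 33.
[5] 33 ≡ 4·8 + 1 (base 8). Lift 9: 37. −1: 36.
[6] 36 ≡ 4·9 (base 9). Lift 10: 40. −1: 39.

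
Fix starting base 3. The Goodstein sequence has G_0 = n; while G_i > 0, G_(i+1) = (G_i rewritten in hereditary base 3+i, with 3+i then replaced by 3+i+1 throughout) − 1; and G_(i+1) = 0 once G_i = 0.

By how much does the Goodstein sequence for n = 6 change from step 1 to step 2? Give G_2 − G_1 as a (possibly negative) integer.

6 —HB3→ 2·3 —bump→ 2·4 = 8 —(−1)→ 7
7 —HB4→ 4 + 3 —bump→ 5 + 3 = 8 —(−1)→ 7

0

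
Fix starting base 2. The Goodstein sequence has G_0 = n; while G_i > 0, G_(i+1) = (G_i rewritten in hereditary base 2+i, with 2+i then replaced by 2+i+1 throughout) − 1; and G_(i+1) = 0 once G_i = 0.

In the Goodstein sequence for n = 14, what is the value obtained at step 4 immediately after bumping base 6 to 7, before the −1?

5862841

i=0: 14 = 2^(2 + 1) + 2^2 + 2 (b=2); 2→3: 3^(3 + 1) + 3^3 + 3 = 111; 111−1 = 110
i=1: 110 = 3^(3 + 1) + 3^3 + 2 (b=3); 3→4: 4^(4 + 1) + 4^4 + 2 = 1282; 1282−1 = 1281
i=2: 1281 = 4^(4 + 1) + 4^4 + 1 (b=4); 4→5: 5^(5 + 1) + 5^5 + 1 = 18751; 18751−1 = 18750
i=3: 18750 = 5^(5 + 1) + 5^5 (b=5); 5→6: 6^(6 + 1) + 6^6 = 326592; 326592−1 = 326591
i=4: 326591 = 6^(6 + 1) + 5·6^5 + 5·6^4 + 5·6^3 + 5·6^2 + 5·6 + 5 (b=6); 6→7: 7^(7 + 1) + 5·7^5 + 5·7^4 + 5·7^3 + 5·7^2 + 5·7 + 5 = 5862841; 5862841−1 = 5862840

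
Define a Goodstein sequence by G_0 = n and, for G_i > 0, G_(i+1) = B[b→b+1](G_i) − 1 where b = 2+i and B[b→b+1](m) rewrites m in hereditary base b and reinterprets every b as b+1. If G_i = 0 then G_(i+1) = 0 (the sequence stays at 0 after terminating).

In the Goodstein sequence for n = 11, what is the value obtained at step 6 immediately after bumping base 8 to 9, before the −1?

(0) 11|_2 = 2^(2 + 1) + 2 + 1 ↦ 3^(3 + 1) + 3 + 1|_3 = 85 ⇒ 84
(1) 84|_3 = 3^(3 + 1) + 3 ↦ 4^(4 + 1) + 4|_4 = 1028 ⇒ 1027
(2) 1027|_4 = 4^(4 + 1) + 3 ↦ 5^(5 + 1) + 3|_5 = 15628 ⇒ 15627
(3) 15627|_5 = 5^(5 + 1) + 2 ↦ 6^(6 + 1) + 2|_6 = 279938 ⇒ 279937
(4) 279937|_6 = 6^(6 + 1) + 1 ↦ 7^(7 + 1) + 1|_7 = 5764802 ⇒ 5764801
(5) 5764801|_7 = 7^(7 + 1) ↦ 8^(8 + 1)|_8 = 134217728 ⇒ 134217727
(6) 134217727|_8 = 7·8^8 + 7·8^7 + 7·8^6 + 7·8^5 + 7·8^4 + 7·8^3 + 7·8^2 + 7·8 + 7 ↦ 7·9^9 + 7·9^7 + 7·9^6 + 7·9^5 + 7·9^4 + 7·9^3 + 7·9^2 + 7·9 + 7|_9 = 2749609303 ⇒ 2749609302

2749609303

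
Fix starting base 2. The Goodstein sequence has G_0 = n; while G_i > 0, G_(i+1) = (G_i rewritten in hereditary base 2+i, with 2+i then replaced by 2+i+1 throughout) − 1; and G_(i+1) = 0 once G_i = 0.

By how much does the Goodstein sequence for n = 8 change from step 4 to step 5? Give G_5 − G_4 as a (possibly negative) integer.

base 2: 8 = 2^(2 + 1); at 3: 3^(3 + 1) = 81; next = 80
base 3: 80 = 2·3^3 + 2·3^2 + 2·3 + 2; at 4: 2·4^4 + 2·4^2 + 2·4 + 2 = 554; next = 553
base 4: 553 = 2·4^4 + 2·4^2 + 2·4 + 1; at 5: 2·5^5 + 2·5^2 + 2·5 + 1 = 6311; next = 6310
base 5: 6310 = 2·5^5 + 2·5^2 + 2·5; at 6: 2·6^6 + 2·6^2 + 2·6 = 93396; next = 93395
base 6: 93395 = 2·6^6 + 2·6^2 + 6 + 5; at 7: 2·7^7 + 2·7^2 + 7 + 5 = 1647196; next = 1647195

1553800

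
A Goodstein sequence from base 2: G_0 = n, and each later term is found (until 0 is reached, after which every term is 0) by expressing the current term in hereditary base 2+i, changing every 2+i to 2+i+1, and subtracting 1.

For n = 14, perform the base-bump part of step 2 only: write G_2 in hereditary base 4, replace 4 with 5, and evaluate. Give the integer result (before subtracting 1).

18751

14 —HB2→ 2^(2 + 1) + 2^2 + 2 —bump→ 3^(3 + 1) + 3^3 + 3 = 111 —(−1)→ 110
110 —HB3→ 3^(3 + 1) + 3^3 + 2 —bump→ 4^(4 + 1) + 4^4 + 2 = 1282 —(−1)→ 1281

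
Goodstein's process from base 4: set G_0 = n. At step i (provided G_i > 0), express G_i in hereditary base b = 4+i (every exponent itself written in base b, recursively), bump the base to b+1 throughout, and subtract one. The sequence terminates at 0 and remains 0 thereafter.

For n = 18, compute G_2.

36

base 4: 18 = 4^2 + 2; at 5: 5^2 + 2 = 27; next = 26
base 5: 26 = 5^2 + 1; at 6: 6^2 + 1 = 37; next = 36
base 6: 36 = 6^2; at 7: 7^2 = 49; next = 48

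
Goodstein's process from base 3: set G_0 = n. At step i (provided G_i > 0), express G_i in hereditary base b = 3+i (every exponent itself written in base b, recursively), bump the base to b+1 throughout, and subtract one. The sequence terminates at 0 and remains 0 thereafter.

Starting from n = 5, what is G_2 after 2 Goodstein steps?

G_0=5  [base 3] 3 + 2  →[3↦4]→  4 + 2 = 6  −1 ⇒ G_1=5
G_1=5  [base 4] 4 + 1  →[4↦5]→  5 + 1 = 6  −1 ⇒ G_2=5
G_2=5  [base 5] 5  →[5↦6]→  6 = 6  −1 ⇒ G_3=5

5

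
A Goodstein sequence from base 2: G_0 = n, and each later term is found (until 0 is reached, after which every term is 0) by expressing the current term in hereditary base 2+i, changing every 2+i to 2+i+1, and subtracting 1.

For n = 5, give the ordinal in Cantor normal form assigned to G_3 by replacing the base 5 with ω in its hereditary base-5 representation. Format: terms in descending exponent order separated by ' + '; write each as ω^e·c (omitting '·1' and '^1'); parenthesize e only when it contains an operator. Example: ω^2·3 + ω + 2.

5 —HB2→ 2^2 + 1 —bump→ 3^3 + 1 = 28 —(−1)→ 27
27 —HB3→ 3^3 —bump→ 4^4 = 256 —(−1)→ 255
255 —HB4→ 3·4^3 + 3·4^2 + 3·4 + 3 —bump→ 3·5^3 + 3·5^2 + 3·5 + 3 = 468 —(−1)→ 467
467 —HB5→ 3·5^3 + 3·5^2 + 3·5 + 2 —bump→ 3·6^3 + 3·6^2 + 3·6 + 2 = 776 —(−1)→ 775

ω^3·3 + ω^2·3 + ω·3 + 2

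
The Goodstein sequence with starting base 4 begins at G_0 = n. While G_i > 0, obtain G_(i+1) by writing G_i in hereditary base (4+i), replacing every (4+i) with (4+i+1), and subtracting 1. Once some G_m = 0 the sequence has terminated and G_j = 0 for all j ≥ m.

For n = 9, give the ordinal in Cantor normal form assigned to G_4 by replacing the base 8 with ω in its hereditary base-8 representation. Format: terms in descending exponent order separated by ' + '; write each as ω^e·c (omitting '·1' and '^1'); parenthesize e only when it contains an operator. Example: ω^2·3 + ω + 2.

ω + 3

base 4: 9 = 2·4 + 1; at 5: 2·5 + 1 = 11; next = 10
base 5: 10 = 2·5; at 6: 2·6 = 12; next = 11
base 6: 11 = 6 + 5; at 7: 7 + 5 = 12; next = 11
base 7: 11 = 7 + 4; at 8: 8 + 4 = 12; next = 11
base 8: 11 = 8 + 3; at 9: 9 + 3 = 12; next = 11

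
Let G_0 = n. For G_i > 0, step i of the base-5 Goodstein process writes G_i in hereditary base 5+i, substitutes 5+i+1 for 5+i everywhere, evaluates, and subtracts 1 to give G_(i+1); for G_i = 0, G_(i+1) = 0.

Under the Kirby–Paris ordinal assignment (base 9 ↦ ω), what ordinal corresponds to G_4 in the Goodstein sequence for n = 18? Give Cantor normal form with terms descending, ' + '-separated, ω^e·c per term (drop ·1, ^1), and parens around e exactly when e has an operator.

ω·2 + 8

G_0=18  [base 5] 3·5 + 3  →[5↦6]→  3·6 + 3 = 21  −1 ⇒ G_1=20
G_1=20  [base 6] 3·6 + 2  →[6↦7]→  3·7 + 2 = 23  −1 ⇒ G_2=22
G_2=22  [base 7] 3·7 + 1  →[7↦8]→  3·8 + 1 = 25  −1 ⇒ G_3=24
G_3=24  [base 8] 3·8  →[8↦9]→  3·9 = 27  −1 ⇒ G_4=26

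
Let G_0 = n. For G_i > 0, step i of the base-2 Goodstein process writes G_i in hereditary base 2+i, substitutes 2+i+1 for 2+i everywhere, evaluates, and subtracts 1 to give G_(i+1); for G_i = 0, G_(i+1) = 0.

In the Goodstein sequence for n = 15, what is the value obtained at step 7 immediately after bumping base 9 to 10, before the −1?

(0) 15|_2 = 2^(2 + 1) + 2^2 + 2 + 1 ↦ 3^(3 + 1) + 3^3 + 3 + 1|_3 = 112 ⇒ 111
(1) 111|_3 = 3^(3 + 1) + 3^3 + 3 ↦ 4^(4 + 1) + 4^4 + 4|_4 = 1284 ⇒ 1283
(2) 1283|_4 = 4^(4 + 1) + 4^4 + 3 ↦ 5^(5 + 1) + 5^5 + 3|_5 = 18753 ⇒ 18752
(3) 18752|_5 = 5^(5 + 1) + 5^5 + 2 ↦ 6^(6 + 1) + 6^6 + 2|_6 = 326594 ⇒ 326593
(4) 326593|_6 = 6^(6 + 1) + 6^6 + 1 ↦ 7^(7 + 1) + 7^7 + 1|_7 = 6588345 ⇒ 6588344
(5) 6588344|_7 = 7^(7 + 1) + 7^7 ↦ 8^(8 + 1) + 8^8|_8 = 150994944 ⇒ 150994943
(6) 150994943|_8 = 8^(8 + 1) + 7·8^7 + 7·8^6 + 7·8^5 + 7·8^4 + 7·8^3 + 7·8^2 + 7·8 + 7 ↦ 9^(9 + 1) + 7·9^7 + 7·9^6 + 7·9^5 + 7·9^4 + 7·9^3 + 7·9^2 + 7·9 + 7|_9 = 3524450281 ⇒ 3524450280

100077777776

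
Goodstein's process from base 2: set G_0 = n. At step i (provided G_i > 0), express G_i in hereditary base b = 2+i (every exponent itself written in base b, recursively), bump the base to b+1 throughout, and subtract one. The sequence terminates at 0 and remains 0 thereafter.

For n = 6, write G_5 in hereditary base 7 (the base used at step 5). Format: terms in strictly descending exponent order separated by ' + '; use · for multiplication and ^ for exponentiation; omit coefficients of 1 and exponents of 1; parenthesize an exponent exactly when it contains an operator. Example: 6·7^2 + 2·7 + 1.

6 —HB2→ 2^2 + 2 —bump→ 3^3 + 3 = 30 —(−1)→ 29
29 —HB3→ 3^3 + 2 —bump→ 4^4 + 2 = 258 —(−1)→ 257
257 —HB4→ 4^4 + 1 —bump→ 5^5 + 1 = 3126 —(−1)→ 3125
3125 —HB5→ 5^5 —bump→ 6^6 = 46656 —(−1)→ 46655
46655 —HB6→ 5·6^5 + 5·6^4 + 5·6^3 + 5·6^2 + 5·6 + 5 —bump→ 5·7^5 + 5·7^4 + 5·7^3 + 5·7^2 + 5·7 + 5 = 98040 —(−1)→ 98039
98039 —HB7→ 5·7^5 + 5·7^4 + 5·7^3 + 5·7^2 + 5·7 + 4 —bump→ 5·8^5 + 5·8^4 + 5·8^3 + 5·8^2 + 5·8 + 4 = 187244 —(−1)→ 187243

5·7^5 + 5·7^4 + 5·7^3 + 5·7^2 + 5·7 + 4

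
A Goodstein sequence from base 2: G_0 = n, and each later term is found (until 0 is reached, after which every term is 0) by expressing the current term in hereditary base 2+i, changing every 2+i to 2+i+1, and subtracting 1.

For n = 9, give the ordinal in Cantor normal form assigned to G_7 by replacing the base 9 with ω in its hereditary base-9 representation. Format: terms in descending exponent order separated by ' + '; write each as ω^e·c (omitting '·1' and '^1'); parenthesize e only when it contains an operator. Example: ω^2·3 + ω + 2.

G_0 = 9. HB_2(9) = 2^(2 + 1) + 1. Bump = 82. G_1 = 81.
G_1 = 81. HB_3(81) = 3^(3 + 1). Bump = 1024. G_2 = 1023.
G_2 = 1023. HB_4(1023) = 3·4^4 + 3·4^3 + 3·4^2 + 3·4 + 3. Bump = 9843. G_3 = 9842.
G_3 = 9842. HB_5(9842) = 3·5^5 + 3·5^3 + 3·5^2 + 3·5 + 2. Bump = 140744. G_4 = 140743.
G_4 = 140743. HB_6(140743) = 3·6^6 + 3·6^3 + 3·6^2 + 3·6 + 1. Bump = 2471827. G_5 = 2471826.
G_5 = 2471826. HB_7(2471826) = 3·7^7 + 3·7^3 + 3·7^2 + 3·7. Bump = 50333400. G_6 = 50333399.
G_6 = 50333399. HB_8(50333399) = 3·8^8 + 3·8^3 + 3·8^2 + 2·8 + 7. Bump = 1162263922. G_7 = 1162263921.

ω^ω·3 + ω^3·3 + ω^2·3 + ω·2 + 6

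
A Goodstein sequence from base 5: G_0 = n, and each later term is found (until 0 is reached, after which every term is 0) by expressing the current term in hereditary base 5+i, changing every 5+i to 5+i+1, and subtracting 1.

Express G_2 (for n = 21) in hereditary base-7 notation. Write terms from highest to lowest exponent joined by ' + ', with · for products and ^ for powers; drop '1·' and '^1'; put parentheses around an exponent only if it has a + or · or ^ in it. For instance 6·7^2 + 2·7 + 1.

3·7 + 6

base 5: 21 = 4·5 + 1; at 6: 4·6 + 1 = 25; next = 24
base 6: 24 = 4·6; at 7: 4·7 = 28; next = 27
base 7: 27 = 3·7 + 6; at 8: 3·8 + 6 = 30; next = 29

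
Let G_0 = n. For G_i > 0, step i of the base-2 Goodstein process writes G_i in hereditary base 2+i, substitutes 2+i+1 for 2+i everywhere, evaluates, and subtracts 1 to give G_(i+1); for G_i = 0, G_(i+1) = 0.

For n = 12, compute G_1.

107

base 2: 12 = 2^(2 + 1) + 2^2; at 3: 3^(3 + 1) + 3^3 = 108; next = 107
base 3: 107 = 3^(3 + 1) + 2·3^2 + 2·3 + 2; at 4: 4^(4 + 1) + 2·4^2 + 2·4 + 2 = 1066; next = 1065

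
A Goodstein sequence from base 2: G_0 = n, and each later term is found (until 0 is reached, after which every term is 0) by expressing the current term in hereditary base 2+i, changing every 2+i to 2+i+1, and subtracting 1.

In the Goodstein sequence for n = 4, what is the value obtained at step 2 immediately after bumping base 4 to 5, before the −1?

61

i=0: 4 = 2^2 (b=2); 2→3: 3^3 = 27; 27−1 = 26
i=1: 26 = 2·3^2 + 2·3 + 2 (b=3); 3→4: 2·4^2 + 2·4 + 2 = 42; 42−1 = 41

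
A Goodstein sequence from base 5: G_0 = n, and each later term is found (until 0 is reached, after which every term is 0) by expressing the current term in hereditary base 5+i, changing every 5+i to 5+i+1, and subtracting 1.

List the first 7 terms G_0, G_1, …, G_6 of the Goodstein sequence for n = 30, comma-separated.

base 5: 30 = 5^2 + 5; at 6: 6^2 + 6 = 42; next = 41
base 6: 41 = 6^2 + 5; at 7: 7^2 + 5 = 54; next = 53
base 7: 53 = 7^2 + 4; at 8: 8^2 + 4 = 68; next = 67
base 8: 67 = 8^2 + 3; at 9: 9^2 + 3 = 84; next = 83
base 9: 83 = 9^2 + 2; at 10: 10^2 + 2 = 102; next = 101
base 10: 101 = 10^2 + 1; at 11: 11^2 + 1 = 122; next = 121

30, 41, 53, 67, 83, 101, 121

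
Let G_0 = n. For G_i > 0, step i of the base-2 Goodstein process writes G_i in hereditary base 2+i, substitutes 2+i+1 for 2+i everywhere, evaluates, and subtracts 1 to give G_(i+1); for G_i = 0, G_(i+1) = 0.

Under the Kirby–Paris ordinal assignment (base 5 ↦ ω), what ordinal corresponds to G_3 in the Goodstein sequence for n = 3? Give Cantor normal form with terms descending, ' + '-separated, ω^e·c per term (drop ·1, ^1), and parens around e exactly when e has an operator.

2

i=0: 3 = 2 + 1 (b=2); 2→3: 3 + 1 = 4; 4−1 = 3
i=1: 3 = 3 (b=3); 3→4: 4 = 4; 4−1 = 3
i=2: 3 = 3 (b=4); 4→5: 3 = 3; 3−1 = 2
i=3: 2 = 2 (b=5); 5→6: 2 = 2; 2−1 = 1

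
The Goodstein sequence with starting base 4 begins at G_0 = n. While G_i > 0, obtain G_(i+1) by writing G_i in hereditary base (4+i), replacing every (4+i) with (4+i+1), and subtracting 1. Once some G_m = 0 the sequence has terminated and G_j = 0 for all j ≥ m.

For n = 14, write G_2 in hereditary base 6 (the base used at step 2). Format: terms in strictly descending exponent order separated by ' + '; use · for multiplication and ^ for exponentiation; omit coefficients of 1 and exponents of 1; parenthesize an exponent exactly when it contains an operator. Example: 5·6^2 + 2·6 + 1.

[0] 14 ≡ 3·4 + 2 (base 4). Lift 5: 17. −1: 16.
[1] 16 ≡ 3·5 + 1 (base 5). Lift 6: 19. −1: 18.
[2] 18 ≡ 3·6 (base 6). Lift 7: 21. −1: 20.

3·6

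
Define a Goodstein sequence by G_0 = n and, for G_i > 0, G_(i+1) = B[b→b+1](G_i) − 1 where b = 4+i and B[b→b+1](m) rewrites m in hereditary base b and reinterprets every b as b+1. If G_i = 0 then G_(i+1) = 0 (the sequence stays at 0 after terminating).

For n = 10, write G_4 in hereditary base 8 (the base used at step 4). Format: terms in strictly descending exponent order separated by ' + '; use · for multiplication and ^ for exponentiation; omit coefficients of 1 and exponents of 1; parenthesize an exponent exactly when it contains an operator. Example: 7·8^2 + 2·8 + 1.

G_0 = 10. HB_4(10) = 2·4 + 2. Bump = 12. G_1 = 11.
G_1 = 11. HB_5(11) = 2·5 + 1. Bump = 13. G_2 = 12.
G_2 = 12. HB_6(12) = 2·6. Bump = 14. G_3 = 13.
G_3 = 13. HB_7(13) = 7 + 6. Bump = 14. G_4 = 13.

8 + 5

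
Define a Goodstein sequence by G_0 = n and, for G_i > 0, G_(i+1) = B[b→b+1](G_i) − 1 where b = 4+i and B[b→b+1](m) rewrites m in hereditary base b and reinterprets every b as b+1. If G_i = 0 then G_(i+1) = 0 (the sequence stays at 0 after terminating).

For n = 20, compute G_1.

i=0: 20 = 4^2 + 4 (b=4); 4→5: 5^2 + 5 = 30; 30−1 = 29
i=1: 29 = 5^2 + 4 (b=5); 5→6: 6^2 + 4 = 40; 40−1 = 39

29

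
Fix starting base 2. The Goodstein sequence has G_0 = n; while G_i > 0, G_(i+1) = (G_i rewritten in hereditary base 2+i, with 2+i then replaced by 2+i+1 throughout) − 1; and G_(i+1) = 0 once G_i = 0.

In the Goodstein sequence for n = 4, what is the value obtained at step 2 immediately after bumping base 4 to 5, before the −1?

61

step 0: 4 = 2^2; sub 3 for 2: 3^3; = 27; G_1 = 27−1 = 26
step 1: 26 = 2·3^2 + 2·3 + 2; sub 4 for 3: 2·4^2 + 2·4 + 2; = 42; G_2 = 42−1 = 41
step 2: 41 = 2·4^2 + 2·4 + 1; sub 5 for 4: 2·5^2 + 2·5 + 1; = 61; G_3 = 61−1 = 60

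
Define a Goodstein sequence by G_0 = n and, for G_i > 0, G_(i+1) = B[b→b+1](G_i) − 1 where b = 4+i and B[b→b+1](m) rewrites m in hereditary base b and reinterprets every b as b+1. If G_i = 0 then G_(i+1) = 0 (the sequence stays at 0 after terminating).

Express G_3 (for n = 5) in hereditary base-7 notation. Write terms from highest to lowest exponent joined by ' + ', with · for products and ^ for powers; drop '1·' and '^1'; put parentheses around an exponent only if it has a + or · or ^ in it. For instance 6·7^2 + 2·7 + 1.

5 —HB4→ 4 + 1 —bump→ 5 + 1 = 6 —(−1)→ 5
5 —HB5→ 5 —bump→ 6 = 6 —(−1)→ 5
5 —HB6→ 5 —bump→ 5 = 5 —(−1)→ 4
4 —HB7→ 4 —bump→ 4 = 4 —(−1)→ 3

4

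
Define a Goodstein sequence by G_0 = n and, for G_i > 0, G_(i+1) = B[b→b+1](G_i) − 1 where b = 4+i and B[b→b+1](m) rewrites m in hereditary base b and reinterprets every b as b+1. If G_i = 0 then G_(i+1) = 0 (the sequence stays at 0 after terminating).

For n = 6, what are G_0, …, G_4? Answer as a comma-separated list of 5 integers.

base 4: 6 = 4 + 2; at 5: 5 + 2 = 7; next = 6
base 5: 6 = 5 + 1; at 6: 6 + 1 = 7; next = 6
base 6: 6 = 6; at 7: 7 = 7; next = 6
base 7: 6 = 6; at 8: 6 = 6; next = 5

6, 6, 6, 6, 5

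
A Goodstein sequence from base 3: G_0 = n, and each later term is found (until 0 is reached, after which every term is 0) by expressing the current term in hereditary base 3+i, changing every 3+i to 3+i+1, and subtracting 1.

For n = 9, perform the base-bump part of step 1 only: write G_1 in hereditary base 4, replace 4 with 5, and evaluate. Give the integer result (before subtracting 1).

18

G_0=9  [base 3] 3^2  →[3↦4]→  4^2 = 16  −1 ⇒ G_1=15
G_1=15  [base 4] 3·4 + 3  →[4↦5]→  3·5 + 3 = 18  −1 ⇒ G_2=17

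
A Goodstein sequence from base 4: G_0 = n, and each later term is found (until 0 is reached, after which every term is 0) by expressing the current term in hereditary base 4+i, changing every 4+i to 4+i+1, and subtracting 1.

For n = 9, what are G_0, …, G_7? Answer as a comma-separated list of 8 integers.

9, 10, 11, 11, 11, 11, 11, 11

i=0: 9 = 2·4 + 1 (b=4); 4→5: 2·5 + 1 = 11; 11−1 = 10
i=1: 10 = 2·5 (b=5); 5→6: 2·6 = 12; 12−1 = 11
i=2: 11 = 6 + 5 (b=6); 6→7: 7 + 5 = 12; 12−1 = 11
i=3: 11 = 7 + 4 (b=7); 7→8: 8 + 4 = 12; 12−1 = 11
i=4: 11 = 8 + 3 (b=8); 8→9: 9 + 3 = 12; 12−1 = 11
i=5: 11 = 9 + 2 (b=9); 9→10: 10 + 2 = 12; 12−1 = 11
i=6: 11 = 10 + 1 (b=10); 10→11: 11 + 1 = 12; 12−1 = 11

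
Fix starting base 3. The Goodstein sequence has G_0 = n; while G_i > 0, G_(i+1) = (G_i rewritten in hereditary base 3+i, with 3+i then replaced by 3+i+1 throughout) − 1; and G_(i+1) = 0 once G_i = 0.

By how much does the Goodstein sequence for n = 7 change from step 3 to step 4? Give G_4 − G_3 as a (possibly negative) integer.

i=0: 7 = 2·3 + 1 (b=3); 3→4: 2·4 + 1 = 9; 9−1 = 8
i=1: 8 = 2·4 (b=4); 4→5: 2·5 = 10; 10−1 = 9
i=2: 9 = 5 + 4 (b=5); 5→6: 6 + 4 = 10; 10−1 = 9
i=3: 9 = 6 + 3 (b=6); 6→7: 7 + 3 = 10; 10−1 = 9

0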